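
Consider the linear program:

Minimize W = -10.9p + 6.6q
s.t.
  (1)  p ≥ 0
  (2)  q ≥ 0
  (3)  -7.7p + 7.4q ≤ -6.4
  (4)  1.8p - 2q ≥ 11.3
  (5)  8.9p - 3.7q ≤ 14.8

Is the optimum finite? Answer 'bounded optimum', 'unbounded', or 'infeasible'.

The boundaries q = 0 and -7.7p + 7.4q = -6.4 meet at (64/77, 0), but that point violates 1.8p - 2q ≥ 11.3. Every candidate vertex is excluded by some other constraint, so the feasible region is empty.

infeasible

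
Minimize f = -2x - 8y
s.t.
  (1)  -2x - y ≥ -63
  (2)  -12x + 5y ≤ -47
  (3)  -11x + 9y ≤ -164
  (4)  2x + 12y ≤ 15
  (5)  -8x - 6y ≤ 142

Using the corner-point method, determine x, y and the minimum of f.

x = 741/22, y = -48/11, minimum f = -357/11

Corner points and f = -2x - 8y:
  (741/22, -48/11) → f = -357/11
  (130, -197) → f = 1316
  (701/50, -163/150) → f = -1451/75
  (-49/23, -479/23) → f = 3930/23

The binding constraints are -2x - y = -63 and 2x + 12y = 15.
Solving simultaneously gives x = 741/22, y = -48/11.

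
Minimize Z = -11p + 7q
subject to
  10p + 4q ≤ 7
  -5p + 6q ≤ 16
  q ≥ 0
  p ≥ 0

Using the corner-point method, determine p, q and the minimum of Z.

p = 7/10, q = 0, minimum Z = -77/10

Feasible corners and Z = -11p + 7q:
  (7/10, 0) → Z = -77/10
  (0, 7/4) → Z = 49/4
  (0, 0) → Z = 0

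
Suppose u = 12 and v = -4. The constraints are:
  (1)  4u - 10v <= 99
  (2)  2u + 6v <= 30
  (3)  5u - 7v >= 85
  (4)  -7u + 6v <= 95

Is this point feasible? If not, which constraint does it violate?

(1): 88 ≤ 99 ✓
(2): 0 ≤ 30 ✓
(3): 88 ≥ 85 ✓
(4): -108 ≤ 95 ✓

feasible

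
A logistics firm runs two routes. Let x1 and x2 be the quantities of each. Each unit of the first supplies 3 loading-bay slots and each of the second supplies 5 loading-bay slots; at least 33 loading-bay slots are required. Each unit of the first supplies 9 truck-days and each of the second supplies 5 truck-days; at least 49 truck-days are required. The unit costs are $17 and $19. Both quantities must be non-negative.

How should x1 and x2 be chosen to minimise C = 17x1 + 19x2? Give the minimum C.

x1 = 8/3, x2 = 5, minimum C = 421/3

Vertices and C = 17x1 + 19x2:
  (0, 49/5) → C = 931/5
  (11, 0) → C = 187
  (8/3, 5) → C = 421/3
The feasible region is unbounded (it extends along (0, 1), (1, 0)), but C strictly increases along every unbounded feasible direction, so there is no improving ray and the minimum is attained at a vertex.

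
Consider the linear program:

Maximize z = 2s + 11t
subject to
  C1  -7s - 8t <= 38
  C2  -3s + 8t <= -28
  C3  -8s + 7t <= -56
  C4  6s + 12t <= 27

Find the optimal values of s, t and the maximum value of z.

Corner points and z = 2s + 11t:
  (182/113, -696/113) → z = -7292/113
  (252/43, -56/43) → z = -112/43
  (46/7, -29/28) → z = 7/4
The feasible region is unbounded (it extends along (2, -1), (8, -7)), but z strictly decreases along every unbounded feasible direction, so there is no improving ray and the maximum is attained at a vertex.

The optimum lies where -3s + 8t = -28 and 6s + 12t = 27.
Solving simultaneously gives s = 46/7, t = -29/28.

s = 46/7, t = -29/28, maximum z = 7/4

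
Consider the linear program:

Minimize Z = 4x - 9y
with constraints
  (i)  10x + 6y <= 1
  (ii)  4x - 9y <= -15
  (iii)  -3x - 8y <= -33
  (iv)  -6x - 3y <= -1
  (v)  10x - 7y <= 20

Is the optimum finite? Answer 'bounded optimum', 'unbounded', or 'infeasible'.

The boundaries 10x + 6y = 1 and -3x - 8y = -33 meet at (-95/31, 327/62), but that point violates -6x - 3y ≤ -1. Every candidate vertex is excluded by some other constraint, so the feasible region is empty.

infeasible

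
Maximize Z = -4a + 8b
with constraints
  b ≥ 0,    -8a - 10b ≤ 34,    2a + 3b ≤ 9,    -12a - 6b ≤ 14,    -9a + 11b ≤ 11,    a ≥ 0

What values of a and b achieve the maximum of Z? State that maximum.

Feasible corners and Z = -4a + 8b:
  (9/2, 0) → Z = -18
  (0, 0) → Z = 0
  (66/49, 103/49) → Z = 80/7
  (0, 1) → Z = 8

The optimum lies where 2a + 3b = 9 and -9a + 11b = 11.
Solving simultaneously gives a = 66/49, b = 103/49.

a = 66/49, b = 103/49, maximum Z = 80/7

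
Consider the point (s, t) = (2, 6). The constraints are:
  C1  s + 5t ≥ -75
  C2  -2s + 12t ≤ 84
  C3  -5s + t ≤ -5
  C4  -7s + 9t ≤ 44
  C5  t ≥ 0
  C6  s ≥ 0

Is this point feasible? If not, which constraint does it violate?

not feasible — violates C3

Constraint C3: -5s + t = -4, which is not ≤ -5. All other constraints are satisfied.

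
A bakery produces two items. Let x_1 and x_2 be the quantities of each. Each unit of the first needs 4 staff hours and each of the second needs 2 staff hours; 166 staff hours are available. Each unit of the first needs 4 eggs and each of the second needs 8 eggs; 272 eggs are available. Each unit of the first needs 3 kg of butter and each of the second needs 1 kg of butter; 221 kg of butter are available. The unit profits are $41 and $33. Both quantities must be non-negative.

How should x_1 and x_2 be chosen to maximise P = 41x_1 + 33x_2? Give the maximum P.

Feasible corners and P = 41x_1 + 33x_2:
  (0, 0) → P = 0
  (0, 34) → P = 1122
  (83/2, 0) → P = 3403/2
  (98/3, 53/3) → P = 5767/3

At the optimal vertex, 4x_1 + 2x_2 = 166 and 4x_1 + 8x_2 = 272.
Solving simultaneously gives x_1 = 98/3, x_2 = 53/3.

x_1 = 98/3, x_2 = 53/3, maximum P = 5767/3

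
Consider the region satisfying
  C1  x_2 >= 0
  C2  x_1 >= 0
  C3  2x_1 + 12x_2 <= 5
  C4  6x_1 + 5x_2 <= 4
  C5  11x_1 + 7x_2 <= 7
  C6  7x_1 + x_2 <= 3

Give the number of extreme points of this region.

5

Intersecting each pair of boundary lines and keeping only the points that satisfy every inequality leaves:
  (0, 0)
  (3/7, 0)
  (0, 5/12)
  (23/62, 11/31)
  (11/29, 10/29)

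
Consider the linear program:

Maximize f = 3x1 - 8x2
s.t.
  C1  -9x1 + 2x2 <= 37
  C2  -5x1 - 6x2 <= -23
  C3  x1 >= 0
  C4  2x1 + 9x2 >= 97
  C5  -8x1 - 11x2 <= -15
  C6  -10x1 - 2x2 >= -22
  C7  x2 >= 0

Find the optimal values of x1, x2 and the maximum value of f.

Vertices and f = 3x1 - 8x2:
  (0, 97/9) → f = -776/9
  (0, 11) → f = -88
  (2/43, 463/43) → f = -86

x1 = 2/43, x2 = 463/43, maximum f = -86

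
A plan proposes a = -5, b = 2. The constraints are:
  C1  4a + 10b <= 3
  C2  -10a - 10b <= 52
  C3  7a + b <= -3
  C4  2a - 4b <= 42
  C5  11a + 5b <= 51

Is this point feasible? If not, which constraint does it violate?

C1: 0 ≤ 3 ✓
C2: 30 ≤ 52 ✓
C3: -33 ≤ -3 ✓
C4: -18 ≤ 42 ✓
C5: -45 ≤ 51 ✓

feasible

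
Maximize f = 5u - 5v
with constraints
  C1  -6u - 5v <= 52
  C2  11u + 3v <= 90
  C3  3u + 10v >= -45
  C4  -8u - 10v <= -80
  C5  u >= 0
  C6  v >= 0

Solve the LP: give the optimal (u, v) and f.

The optimum lies where 11u + 3v = 90 and -8u - 10v = -80.
Solving simultaneously gives u = 330/43, v = 80/43.

u = 330/43, v = 80/43, maximum f = 1250/43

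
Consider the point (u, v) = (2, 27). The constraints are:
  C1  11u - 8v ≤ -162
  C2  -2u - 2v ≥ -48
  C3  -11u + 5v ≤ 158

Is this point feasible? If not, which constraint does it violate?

Constraint C2: -2u - 2v = -58, which is not ≥ -48. All other constraints are satisfied.

not feasible — violates C2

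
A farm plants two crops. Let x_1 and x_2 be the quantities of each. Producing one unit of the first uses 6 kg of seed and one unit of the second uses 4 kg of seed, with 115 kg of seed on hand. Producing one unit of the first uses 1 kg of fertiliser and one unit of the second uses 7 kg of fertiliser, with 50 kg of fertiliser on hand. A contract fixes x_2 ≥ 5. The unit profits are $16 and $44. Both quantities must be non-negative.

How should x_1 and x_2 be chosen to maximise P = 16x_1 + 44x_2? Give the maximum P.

Extreme points and P = 16x_1 + 44x_2:
  (0, 50/7) → P = 2200/7
  (0, 5) → P = 220
  (15, 5) → P = 460

x_1 = 15, x_2 = 5, maximum P = 460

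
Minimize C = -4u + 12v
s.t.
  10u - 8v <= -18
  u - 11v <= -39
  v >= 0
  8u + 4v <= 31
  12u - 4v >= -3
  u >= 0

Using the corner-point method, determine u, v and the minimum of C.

Vertices and C = -4u + 12v:
  (19/17, 62/17) → C = 668/17
  (22/13, 227/52) → C = 593/13
  (123/128, 465/128) → C = 159/4
  (7/5, 99/20) → C = 269/5

The optimum lies where 10u - 8v = -18 and u - 11v = -39.
Solving simultaneously gives u = 19/17, v = 62/17.

u = 19/17, v = 62/17, minimum C = 668/17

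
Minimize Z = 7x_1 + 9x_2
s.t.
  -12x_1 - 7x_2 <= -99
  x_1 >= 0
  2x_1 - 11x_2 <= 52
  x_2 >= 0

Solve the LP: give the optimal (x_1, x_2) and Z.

Feasible corners and Z = 7x_1 + 9x_2:
  (0, 99/7) → Z = 891/7
  (33/4, 0) → Z = 231/4
  (26, 0) → Z = 182
The feasible region is unbounded (it extends along (0, 1), (11, 2)), but Z strictly increases along every unbounded feasible direction, so there is no improving ray and the minimum is attained at a vertex.

x_1 = 33/4, x_2 = 0, minimum Z = 231/4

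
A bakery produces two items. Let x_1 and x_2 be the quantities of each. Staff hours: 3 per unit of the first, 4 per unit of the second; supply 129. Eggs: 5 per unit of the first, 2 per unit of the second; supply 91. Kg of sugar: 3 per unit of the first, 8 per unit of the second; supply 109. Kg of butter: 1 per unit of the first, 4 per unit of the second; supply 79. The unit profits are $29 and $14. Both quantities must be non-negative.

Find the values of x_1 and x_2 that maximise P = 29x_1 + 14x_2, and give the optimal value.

Extreme points and P = 29x_1 + 14x_2:
  (0, 0) → P = 0
  (0, 109/8) → P = 763/4
  (91/5, 0) → P = 2639/5
  (15, 8) → P = 547

x_1 = 15, x_2 = 8, maximum P = 547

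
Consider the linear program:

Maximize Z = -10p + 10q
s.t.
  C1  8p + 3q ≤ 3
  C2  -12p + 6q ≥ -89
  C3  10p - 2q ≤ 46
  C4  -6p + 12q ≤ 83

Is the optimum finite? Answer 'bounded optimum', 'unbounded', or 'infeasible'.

unbounded

From the feasible point (72/23, -169/23), moving in the direction (-12, -6) keeps every constraint satisfied while Z increases without bound.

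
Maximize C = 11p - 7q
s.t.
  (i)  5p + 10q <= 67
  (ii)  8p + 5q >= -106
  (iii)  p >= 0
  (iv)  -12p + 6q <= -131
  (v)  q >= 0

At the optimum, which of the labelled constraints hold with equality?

Corner points and C = 11p - 7q:
  (856/75, 149/150) → C = 17789/150
  (67/5, 0) → C = 737/5
  (131/12, 0) → C = 1441/12

The maximum is at (67/5, 0). Substituting into each constraint, equality holds for (i) and (v); the remaining constraints have slack.

(i) and (v)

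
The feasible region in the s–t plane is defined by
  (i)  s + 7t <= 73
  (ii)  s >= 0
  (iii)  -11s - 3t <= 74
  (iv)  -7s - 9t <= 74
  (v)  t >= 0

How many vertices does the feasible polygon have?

3

Of the 10 pairwise boundary intersections, those satisfying every inequality are:
  (0, 73/7)
  (73, 0)
  (0, 0)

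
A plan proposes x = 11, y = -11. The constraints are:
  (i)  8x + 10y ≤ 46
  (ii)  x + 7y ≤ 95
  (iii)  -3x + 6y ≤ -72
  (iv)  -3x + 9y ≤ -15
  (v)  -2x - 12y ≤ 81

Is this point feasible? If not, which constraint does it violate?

Constraint (v): -2x - 12y = 110, which is not ≤ 81. All other constraints are satisfied.

not feasible — violates (v)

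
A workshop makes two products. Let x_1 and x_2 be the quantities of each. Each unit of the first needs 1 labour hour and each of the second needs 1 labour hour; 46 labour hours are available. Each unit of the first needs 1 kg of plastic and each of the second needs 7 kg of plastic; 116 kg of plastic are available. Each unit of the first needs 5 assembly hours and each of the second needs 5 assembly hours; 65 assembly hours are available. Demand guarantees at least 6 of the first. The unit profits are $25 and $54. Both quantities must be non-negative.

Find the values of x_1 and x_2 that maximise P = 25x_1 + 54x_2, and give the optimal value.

Corner points and P = 25x_1 + 54x_2:
  (13, 0) → P = 325
  (6, 0) → P = 150
  (6, 7) → P = 528

x_1 = 6, x_2 = 7, maximum P = 528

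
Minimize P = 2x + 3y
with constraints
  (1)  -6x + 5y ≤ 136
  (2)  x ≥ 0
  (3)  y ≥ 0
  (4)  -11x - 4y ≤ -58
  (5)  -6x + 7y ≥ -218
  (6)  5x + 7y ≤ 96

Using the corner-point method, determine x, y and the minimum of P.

Extreme points and P = 2x + 3y:
  (58/11, 0) → P = 116/11
  (96/5, 0) → P = 192/5
  (22/57, 766/57) → P = 2342/57

x = 58/11, y = 0, minimum P = 116/11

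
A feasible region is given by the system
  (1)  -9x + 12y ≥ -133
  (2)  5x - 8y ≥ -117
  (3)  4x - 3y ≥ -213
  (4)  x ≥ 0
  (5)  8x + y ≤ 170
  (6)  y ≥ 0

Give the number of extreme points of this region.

Of the 15 pairwise boundary intersections, those satisfying every inequality are:
  (2173/105, 466/105)
  (133/9, 0)
  (0, 117/8)
  (1243/69, 1786/69)
  (0, 0)

5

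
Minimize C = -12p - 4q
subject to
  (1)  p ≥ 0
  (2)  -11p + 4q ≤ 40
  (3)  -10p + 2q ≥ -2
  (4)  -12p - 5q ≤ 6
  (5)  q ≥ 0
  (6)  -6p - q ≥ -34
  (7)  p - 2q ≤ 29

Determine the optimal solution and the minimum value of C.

Vertices and C = -12p - 4q:
  (0, 10) → C = -40
  (0, 0) → C = 0
  (96/35, 614/35) → C = -3608/35
  (1/5, 0) → C = -12/5
  (35/11, 164/11) → C = -1076/11

The binding constraints are -11p + 4q = 40 and -6p - q = -34.
Solving simultaneously gives p = 96/35, q = 614/35.

p = 96/35, q = 614/35, minimum C = -3608/35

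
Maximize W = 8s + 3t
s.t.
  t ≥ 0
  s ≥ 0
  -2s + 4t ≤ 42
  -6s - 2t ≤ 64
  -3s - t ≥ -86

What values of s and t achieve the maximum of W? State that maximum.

Vertices and W = 8s + 3t:
  (0, 0) → W = 0
  (86/3, 0) → W = 688/3
  (0, 21/2) → W = 63/2
  (151/7, 149/7) → W = 1655/7

The optimum lies where -2s + 4t = 42 and -3s - t = -86.
Solving simultaneously gives s = 151/7, t = 149/7.

s = 151/7, t = 149/7, maximum W = 1655/7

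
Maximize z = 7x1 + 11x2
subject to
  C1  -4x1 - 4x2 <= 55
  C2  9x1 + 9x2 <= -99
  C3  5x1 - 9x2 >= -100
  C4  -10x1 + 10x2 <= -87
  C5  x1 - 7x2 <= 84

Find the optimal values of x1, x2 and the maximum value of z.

x1 = -23/20, x2 = -197/20, maximum z = -582/5

Vertices and z = 7x1 + 11x2:
  (-101/40, -449/40) → z = -2823/20
  (-49/32, -391/32) → z = -1161/8
  (-23/20, -197/20) → z = -582/5
  (7/8, -95/8) → z = -249/2

At the optimal vertex, 9x1 + 9x2 = -99 and -10x1 + 10x2 = -87.
Solving simultaneously gives x1 = -23/20, x2 = -197/20.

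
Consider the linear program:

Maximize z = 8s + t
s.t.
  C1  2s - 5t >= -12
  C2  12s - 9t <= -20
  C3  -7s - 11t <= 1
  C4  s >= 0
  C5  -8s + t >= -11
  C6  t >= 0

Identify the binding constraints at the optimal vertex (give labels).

C1 and C2

Extreme points and z = 8s + t:
  (4/21, 52/21) → z = 4
  (0, 12/5) → z = 12/5
  (0, 20/9) → z = 20/9

The maximum is at (4/21, 52/21). Substituting into each constraint, equality holds for C1 and C2; the remaining constraints have slack.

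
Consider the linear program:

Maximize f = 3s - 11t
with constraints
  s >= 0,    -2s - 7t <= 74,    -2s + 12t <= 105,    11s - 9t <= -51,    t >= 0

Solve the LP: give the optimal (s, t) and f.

Vertices and f = 3s - 11t:
  (0, 35/4) → f = -385/4
  (0, 17/3) → f = -187/3
  (111/38, 351/38) → f = -1764/19

s = 0, t = 17/3, maximum f = -187/3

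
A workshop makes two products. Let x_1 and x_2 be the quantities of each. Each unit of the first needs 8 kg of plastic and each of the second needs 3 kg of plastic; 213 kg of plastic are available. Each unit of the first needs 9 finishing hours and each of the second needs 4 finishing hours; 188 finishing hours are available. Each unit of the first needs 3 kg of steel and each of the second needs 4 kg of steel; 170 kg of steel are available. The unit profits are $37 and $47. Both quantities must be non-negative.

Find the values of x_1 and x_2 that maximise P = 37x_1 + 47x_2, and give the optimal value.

x_1 = 3, x_2 = 161/4, maximum P = 8011/4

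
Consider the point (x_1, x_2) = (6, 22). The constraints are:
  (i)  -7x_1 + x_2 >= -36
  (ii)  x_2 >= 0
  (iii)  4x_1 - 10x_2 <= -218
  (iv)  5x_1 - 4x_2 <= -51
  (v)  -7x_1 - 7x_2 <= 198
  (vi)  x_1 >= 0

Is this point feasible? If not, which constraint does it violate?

not feasible — violates (iii)

Constraint (iii): 4x_1 - 10x_2 = -196, which is not ≤ -218. All other constraints are satisfied.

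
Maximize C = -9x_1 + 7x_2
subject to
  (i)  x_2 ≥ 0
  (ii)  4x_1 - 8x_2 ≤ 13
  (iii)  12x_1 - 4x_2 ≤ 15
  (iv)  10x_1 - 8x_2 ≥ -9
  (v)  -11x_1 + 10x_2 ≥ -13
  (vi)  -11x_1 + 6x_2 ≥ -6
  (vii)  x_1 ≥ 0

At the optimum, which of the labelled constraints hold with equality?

Feasible corners and C = -9x_1 + 7x_2:
  (6/11, 0) → C = -54/11
  (0, 0) → C = 0
  (39/14, 129/28) → C = 201/28
  (33/14, 93/28) → C = 57/28
  (0, 9/8) → C = 63/8

The maximum is at (0, 9/8). Substituting into each constraint, equality holds for (iv) and (vii); the remaining constraints have slack.

(iv) and (vii)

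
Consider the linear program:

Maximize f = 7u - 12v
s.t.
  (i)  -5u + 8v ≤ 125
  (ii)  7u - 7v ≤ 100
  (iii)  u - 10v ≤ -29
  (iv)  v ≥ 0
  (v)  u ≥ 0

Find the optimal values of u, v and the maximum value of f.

u = 401/21, v = 101/21, maximum f = 1595/21

Corner points and f = 7u - 12v:
  (1675/21, 1375/21) → f = -4775/21
  (0, 125/8) → f = -375/2
  (401/21, 101/21) → f = 1595/21
  (0, 29/10) → f = -174/5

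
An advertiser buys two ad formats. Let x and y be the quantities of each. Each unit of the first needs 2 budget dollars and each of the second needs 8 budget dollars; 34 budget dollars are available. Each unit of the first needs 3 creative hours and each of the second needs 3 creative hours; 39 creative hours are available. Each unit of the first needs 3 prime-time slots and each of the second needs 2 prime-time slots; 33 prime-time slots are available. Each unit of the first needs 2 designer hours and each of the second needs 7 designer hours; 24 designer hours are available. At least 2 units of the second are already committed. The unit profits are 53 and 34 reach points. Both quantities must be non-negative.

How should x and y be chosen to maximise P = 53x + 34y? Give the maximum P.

x = 5, y = 2, maximum P = 333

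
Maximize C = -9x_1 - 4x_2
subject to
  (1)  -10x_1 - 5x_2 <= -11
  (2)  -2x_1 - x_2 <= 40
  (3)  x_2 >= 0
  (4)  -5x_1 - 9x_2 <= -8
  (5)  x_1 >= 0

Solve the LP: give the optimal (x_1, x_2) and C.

Feasible corners and C = -9x_1 - 4x_2:
  (59/65, 5/13) → C = -631/65
  (0, 11/5) → C = -44/5
  (8/5, 0) → C = -72/5
The feasible region is unbounded (it extends along (0, 1), (1, 0)), but C strictly decreases along every unbounded feasible direction, so there is no improving ray and the maximum is attained at a vertex.

x_1 = 0, x_2 = 11/5, maximum C = -44/5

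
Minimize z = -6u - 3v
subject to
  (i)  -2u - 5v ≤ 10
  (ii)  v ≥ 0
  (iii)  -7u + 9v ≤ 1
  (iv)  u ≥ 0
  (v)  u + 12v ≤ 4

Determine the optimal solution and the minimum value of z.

Corner points and z = -6u - 3v:
  (0, 0) → z = 0
  (4, 0) → z = -24
  (0, 1/9) → z = -1/3
  (8/31, 29/93) → z = -77/31

u = 4, v = 0, minimum z = -24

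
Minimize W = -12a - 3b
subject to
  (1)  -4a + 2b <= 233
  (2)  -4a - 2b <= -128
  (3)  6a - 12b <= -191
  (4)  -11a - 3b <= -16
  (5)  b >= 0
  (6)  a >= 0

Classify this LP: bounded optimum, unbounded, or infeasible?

From the feasible point (0, 233/2), moving in the direction (2, 4) keeps every constraint satisfied while W decreases without bound.

unbounded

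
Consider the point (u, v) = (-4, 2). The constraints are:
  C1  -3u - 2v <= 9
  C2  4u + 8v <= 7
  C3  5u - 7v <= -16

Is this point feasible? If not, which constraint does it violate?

feasible

C1: 8 ≤ 9 ✓
C2: 0 ≤ 7 ✓
C3: -34 ≤ -16 ✓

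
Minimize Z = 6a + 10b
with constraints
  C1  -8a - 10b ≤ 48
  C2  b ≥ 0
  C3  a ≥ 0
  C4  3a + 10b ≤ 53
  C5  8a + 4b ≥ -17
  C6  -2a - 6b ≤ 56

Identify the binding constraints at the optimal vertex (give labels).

Extreme points and Z = 6a + 10b:
  (0, 0) → Z = 0
  (53/3, 0) → Z = 106
  (0, 53/10) → Z = 53

The minimum is at (0, 0). Substituting into each constraint, equality holds for C2 and C3; the remaining constraints have slack.

C2 and C3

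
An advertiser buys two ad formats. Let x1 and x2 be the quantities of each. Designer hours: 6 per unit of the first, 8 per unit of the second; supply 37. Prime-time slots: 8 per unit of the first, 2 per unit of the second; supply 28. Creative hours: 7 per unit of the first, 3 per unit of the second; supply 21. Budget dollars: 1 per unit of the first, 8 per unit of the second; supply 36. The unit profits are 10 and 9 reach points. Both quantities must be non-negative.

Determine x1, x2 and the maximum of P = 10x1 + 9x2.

x1 = 3/2, x2 = 7/2, maximum P = 93/2

Feasible corners and P = 10x1 + 9x2:
  (0, 0) → P = 0
  (0, 9/2) → P = 81/2
  (3, 0) → P = 30
  (3/2, 7/2) → P = 93/2
  (1/5, 179/40) → P = 1691/40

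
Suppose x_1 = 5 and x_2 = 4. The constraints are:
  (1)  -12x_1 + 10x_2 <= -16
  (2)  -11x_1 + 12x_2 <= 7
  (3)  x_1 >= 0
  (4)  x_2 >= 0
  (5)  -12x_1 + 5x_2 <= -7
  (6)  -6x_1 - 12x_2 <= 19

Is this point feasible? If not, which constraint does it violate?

feasible

(1): -20 ≤ -16 ✓
(2): -7 ≤ 7 ✓
(3): 5 ≥ 0 ✓
(4): 4 ≥ 0 ✓
(5): -40 ≤ -7 ✓
(6): -78 ≤ 19 ✓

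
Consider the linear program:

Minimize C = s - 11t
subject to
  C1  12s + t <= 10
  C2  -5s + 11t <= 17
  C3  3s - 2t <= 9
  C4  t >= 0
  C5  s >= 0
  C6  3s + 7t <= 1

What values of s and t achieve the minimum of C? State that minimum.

s = 0, t = 1/7, minimum C = -11/7

Feasible corners and C = s - 11t:
  (0, 0) → C = 0
  (1/3, 0) → C = 1/3
  (0, 1/7) → C = -11/7

At the optimal vertex, s = 0 and 3s + 7t = 1.
Solving simultaneously gives s = 0, t = 1/7.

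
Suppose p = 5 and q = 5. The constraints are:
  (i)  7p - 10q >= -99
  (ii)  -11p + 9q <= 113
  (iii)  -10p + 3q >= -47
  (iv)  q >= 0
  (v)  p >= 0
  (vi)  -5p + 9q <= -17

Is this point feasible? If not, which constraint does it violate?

Constraint (vi): -5p + 9q = 20, which is not ≤ -17. All other constraints are satisfied.

not feasible — violates (vi)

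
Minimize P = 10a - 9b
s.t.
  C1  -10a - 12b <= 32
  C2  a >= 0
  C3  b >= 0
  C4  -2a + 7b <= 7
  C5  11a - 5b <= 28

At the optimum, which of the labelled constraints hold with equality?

Extreme points and P = 10a - 9b:
  (0, 0) → P = 0
  (0, 1) → P = -9
  (28/11, 0) → P = 280/11
  (231/67, 133/67) → P = 1113/67

The minimum is at (0, 1). Substituting into each constraint, equality holds for C2 and C4; the remaining constraints have slack.

C2 and C4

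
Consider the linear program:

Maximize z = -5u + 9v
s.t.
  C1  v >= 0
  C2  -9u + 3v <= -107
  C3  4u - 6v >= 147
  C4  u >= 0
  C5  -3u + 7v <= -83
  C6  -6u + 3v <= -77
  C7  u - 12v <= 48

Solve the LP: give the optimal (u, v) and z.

The feasible region is unbounded (it extends along (12, 1), (7, 3)), but z strictly decreases along every unbounded feasible direction, so there is no improving ray and the maximum is attained at a vertex.

The binding constraints are 4u - 6v = 147 and -3u + 7v = -83.
Solving simultaneously gives u = 531/10, v = 109/10.

u = 531/10, v = 109/10, maximum z = -837/5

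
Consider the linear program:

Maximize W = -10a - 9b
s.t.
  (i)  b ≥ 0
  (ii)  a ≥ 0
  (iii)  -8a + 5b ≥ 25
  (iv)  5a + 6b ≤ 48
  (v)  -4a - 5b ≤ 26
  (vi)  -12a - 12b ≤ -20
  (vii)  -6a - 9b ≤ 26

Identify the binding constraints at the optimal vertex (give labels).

Extreme points and W = -10a - 9b:
  (0, 5) → W = -45
  (0, 8) → W = -72
  (90/73, 509/73) → W = -5481/73

The maximum is at (0, 5). Substituting into each constraint, equality holds for (ii) and (iii); the remaining constraints have slack.

(ii) and (iii)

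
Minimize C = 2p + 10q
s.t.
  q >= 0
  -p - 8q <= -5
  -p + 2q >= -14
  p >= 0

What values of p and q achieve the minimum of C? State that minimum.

p = 0, q = 5/8, minimum C = 25/4

Extreme points and C = 2p + 10q:
  (5, 0) → C = 10
  (14, 0) → C = 28
  (0, 5/8) → C = 25/4
The feasible region is unbounded (it extends along (0, 1), (2, 1)), but C strictly increases along every unbounded feasible direction, so there is no improving ray and the minimum is attained at a vertex.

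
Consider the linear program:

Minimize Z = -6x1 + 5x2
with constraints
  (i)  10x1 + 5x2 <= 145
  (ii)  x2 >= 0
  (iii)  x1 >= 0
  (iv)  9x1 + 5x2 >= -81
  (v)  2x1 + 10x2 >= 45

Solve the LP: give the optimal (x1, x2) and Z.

The optimum lies where 10x1 + 5x2 = 145 and 2x1 + 10x2 = 45.
Solving simultaneously gives x1 = 245/18, x2 = 16/9.

x1 = 245/18, x2 = 16/9, minimum Z = -655/9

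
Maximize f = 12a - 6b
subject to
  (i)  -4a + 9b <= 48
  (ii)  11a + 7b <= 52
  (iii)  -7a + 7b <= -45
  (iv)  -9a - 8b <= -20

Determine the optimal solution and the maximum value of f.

Corner points and f = 12a - 6b:
  (97/18, -131/126) → f = 1489/21
  (276/25, -248/25) → f = 192
  (500/119, -265/119) → f = 7590/119

a = 276/25, b = -248/25, maximum f = 192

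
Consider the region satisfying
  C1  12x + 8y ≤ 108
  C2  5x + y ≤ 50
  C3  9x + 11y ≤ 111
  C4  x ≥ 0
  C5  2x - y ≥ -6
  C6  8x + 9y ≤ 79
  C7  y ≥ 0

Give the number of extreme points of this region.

5

Of the 21 pairwise boundary intersections, those satisfying every inequality are:
  (85/11, 21/11)
  (9, 0)
  (0, 6)
  (0, 0)
  (25/26, 103/13)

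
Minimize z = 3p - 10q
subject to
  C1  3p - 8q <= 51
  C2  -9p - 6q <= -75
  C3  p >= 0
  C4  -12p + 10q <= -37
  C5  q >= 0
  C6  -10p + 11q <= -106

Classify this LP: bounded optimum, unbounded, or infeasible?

From the feasible point (17, 0), moving in the direction (11, 10) keeps every constraint satisfied while z decreases without bound.

unbounded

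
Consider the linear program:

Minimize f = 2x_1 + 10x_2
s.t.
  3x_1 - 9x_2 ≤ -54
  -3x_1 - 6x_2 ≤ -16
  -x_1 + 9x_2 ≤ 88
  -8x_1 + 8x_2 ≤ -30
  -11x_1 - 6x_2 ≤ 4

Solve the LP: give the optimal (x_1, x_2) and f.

Extreme points and f = 2x_1 + 10x_2:
  (17, 35/3) → f = 452/3
  (117/8, 87/8) → f = 138
  (487/32, 367/32) → f = 1161/8

At the optimal vertex, 3x_1 - 9x_2 = -54 and -8x_1 + 8x_2 = -30.
Solving simultaneously gives x_1 = 117/8, x_2 = 87/8.

x_1 = 117/8, x_2 = 87/8, minimum f = 138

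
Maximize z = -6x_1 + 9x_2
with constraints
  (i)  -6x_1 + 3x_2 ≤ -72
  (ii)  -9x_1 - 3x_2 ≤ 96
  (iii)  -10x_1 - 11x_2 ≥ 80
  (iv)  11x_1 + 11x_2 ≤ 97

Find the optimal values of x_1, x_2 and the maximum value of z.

Vertices and z = -6x_1 + 9x_2:
  (-8/5, -136/5) → z = -1176/5
  (23/4, -25/2) → z = -147
  (177, -1850/11) → z = -28332/11
The feasible region is unbounded (it extends along (1, -3), (1, -1)), but z strictly decreases along every unbounded feasible direction, so there is no improving ray and the maximum is attained at a vertex.

The optimum lies where -6x_1 + 3x_2 = -72 and -10x_1 - 11x_2 = 80.
Solving simultaneously gives x_1 = 23/4, x_2 = -25/2.

x_1 = 23/4, x_2 = -25/2, maximum z = -147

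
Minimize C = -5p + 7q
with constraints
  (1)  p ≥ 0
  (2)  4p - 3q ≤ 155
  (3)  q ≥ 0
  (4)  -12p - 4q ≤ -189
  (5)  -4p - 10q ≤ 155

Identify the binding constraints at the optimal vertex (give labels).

(2) and (3)

Vertices and C = -5p + 7q:
  (0, 189/4) → C = 1323/4
  (155/4, 0) → C = -775/4
  (63/4, 0) → C = -315/4
The feasible region is unbounded (it extends along (0, 1), (3, 4)), but C strictly increases along every unbounded feasible direction, so there is no improving ray and the minimum is attained at a vertex.

The minimum is at (155/4, 0). Substituting into each constraint, equality holds for (2) and (3); the remaining constraints have slack.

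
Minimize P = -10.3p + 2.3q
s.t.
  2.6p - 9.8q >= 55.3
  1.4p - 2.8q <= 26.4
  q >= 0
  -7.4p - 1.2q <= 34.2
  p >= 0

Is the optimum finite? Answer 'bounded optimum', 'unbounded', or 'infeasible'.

infeasible

The boundaries 2.6p - 9.8q = 55.3 and 1.4p - 2.8q = 26.4 meet at (371/23, -439/322), but that point violates q ≥ 0. Every candidate vertex is excluded by some other constraint, so the feasible region is empty.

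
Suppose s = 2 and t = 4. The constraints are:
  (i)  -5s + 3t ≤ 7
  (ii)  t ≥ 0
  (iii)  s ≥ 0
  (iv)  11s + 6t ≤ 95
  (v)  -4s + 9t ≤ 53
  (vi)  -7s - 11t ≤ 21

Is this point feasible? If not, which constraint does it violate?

feasible

(i): 2 ≤ 7 ✓
(ii): 4 ≥ 0 ✓
(iii): 2 ≥ 0 ✓
(iv): 46 ≤ 95 ✓
(v): 28 ≤ 53 ✓
(vi): -58 ≤ 21 ✓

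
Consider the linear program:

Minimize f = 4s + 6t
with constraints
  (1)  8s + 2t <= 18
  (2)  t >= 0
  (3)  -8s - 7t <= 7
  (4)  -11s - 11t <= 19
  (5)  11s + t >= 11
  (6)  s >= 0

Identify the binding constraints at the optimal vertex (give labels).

(2) and (5)

Extreme points and f = 4s + 6t:
  (9/4, 0) → f = 9
  (2/7, 55/7) → f = 338/7
  (1, 0) → f = 4

The minimum is at (1, 0). Substituting into each constraint, equality holds for (2) and (5); the remaining constraints have slack.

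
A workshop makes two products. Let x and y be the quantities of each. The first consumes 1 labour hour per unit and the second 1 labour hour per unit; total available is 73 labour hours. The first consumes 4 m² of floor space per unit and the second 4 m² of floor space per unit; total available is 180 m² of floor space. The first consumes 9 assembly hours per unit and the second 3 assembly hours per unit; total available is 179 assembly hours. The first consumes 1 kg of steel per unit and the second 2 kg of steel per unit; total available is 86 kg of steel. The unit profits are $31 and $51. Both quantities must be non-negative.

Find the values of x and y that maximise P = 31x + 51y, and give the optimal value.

Vertices and P = 31x + 51y:
  (0, 0) → P = 0
  (0, 43) → P = 2193
  (179/9, 0) → P = 5549/9
  (22/3, 113/3) → P = 6445/3
  (4, 41) → P = 2215

At the optimal vertex, 4x + 4y = 180 and x + 2y = 86.
Solving simultaneously gives x = 4, y = 41.

x = 4, y = 41, maximum P = 2215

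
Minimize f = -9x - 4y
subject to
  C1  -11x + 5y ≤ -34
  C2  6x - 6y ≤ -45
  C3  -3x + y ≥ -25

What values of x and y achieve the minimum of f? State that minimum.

x = 91/4, y = 173/4, minimum f = -1511/4

Feasible corners and f = -9x - 4y:
  (143/12, 233/12) → f = -2219/12
  (91/4, 173/4) → f = -1511/4
  (65/4, 95/4) → f = -965/4

The optimum lies where -11x + 5y = -34 and -3x + y = -25.
Solving simultaneously gives x = 91/4, y = 173/4.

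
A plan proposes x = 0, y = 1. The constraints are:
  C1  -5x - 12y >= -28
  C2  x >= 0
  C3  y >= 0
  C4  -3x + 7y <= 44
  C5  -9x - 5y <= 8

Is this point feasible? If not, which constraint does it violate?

C1: -12 ≥ -28 ✓
C2: 0 ≥ 0 ✓
C3: 1 ≥ 0 ✓
C4: 7 ≤ 44 ✓
C5: -5 ≤ 8 ✓

feasible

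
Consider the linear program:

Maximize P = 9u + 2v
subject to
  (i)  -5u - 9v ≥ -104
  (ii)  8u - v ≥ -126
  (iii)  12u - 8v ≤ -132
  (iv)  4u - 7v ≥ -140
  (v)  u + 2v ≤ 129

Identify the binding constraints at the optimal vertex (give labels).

Corner points and P = 9u + 2v:
  (-89/37, 477/37) → P = 153/37
  (-532/71, 1116/71) → P = -36
  (-219/13, -114/13) → P = -2199/13
  (-371/26, 154/13) → P = -2723/26

The maximum is at (-89/37, 477/37). Substituting into each constraint, equality holds for (i) and (iii); the remaining constraints have slack.

(i) and (iii)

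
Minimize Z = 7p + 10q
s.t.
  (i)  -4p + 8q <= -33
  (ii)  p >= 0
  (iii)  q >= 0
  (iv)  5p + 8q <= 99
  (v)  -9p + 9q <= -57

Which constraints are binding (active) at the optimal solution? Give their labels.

Vertices and Z = 7p + 10q:
  (33/4, 0) → Z = 231/4
  (44/3, 77/24) → Z = 539/4
  (99/5, 0) → Z = 693/5

The minimum is at (33/4, 0). Substituting into each constraint, equality holds for (i) and (iii); the remaining constraints have slack.

(i) and (iii)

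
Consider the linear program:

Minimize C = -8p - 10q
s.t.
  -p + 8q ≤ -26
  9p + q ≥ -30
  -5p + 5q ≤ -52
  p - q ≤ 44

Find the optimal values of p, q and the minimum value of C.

p = 326/7, q = 18/7, minimum C = -2788/7

Extreme points and C = -8p - 10q:
  (286/35, -78/35) → C = -1508/35
  (326/7, 18/7) → C = -2788/7
  (-49/25, -309/25) → C = 3482/25
  (7/5, -213/5) → C = 2074/5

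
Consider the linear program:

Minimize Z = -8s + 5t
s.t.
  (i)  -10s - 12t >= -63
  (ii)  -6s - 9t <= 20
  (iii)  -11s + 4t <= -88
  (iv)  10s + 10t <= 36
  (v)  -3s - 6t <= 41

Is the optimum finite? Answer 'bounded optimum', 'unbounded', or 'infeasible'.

Feasible corners and Z = -8s + 5t:
  (712/123, -748/123) → Z = -9436/123
  (262/15, -208/15) → Z = -3136/15
  (512/75, -242/75) → Z = -5306/75
The feasible region has finitely many vertices and no improving ray; the minimum is -3136/15 at (262/15, -208/15).

bounded optimum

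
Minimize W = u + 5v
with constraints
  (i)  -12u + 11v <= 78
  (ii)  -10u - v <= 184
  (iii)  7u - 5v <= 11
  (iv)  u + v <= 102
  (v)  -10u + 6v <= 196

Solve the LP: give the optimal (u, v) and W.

Corner points and W = u + 5v:
  (-1051/61, -714/61) → W = -4621/61
  (511/17, 678/17) → W = 3901/17
  (-303/19, -466/19) → W = -2633/19

The optimum lies where -10u - v = 184 and 7u - 5v = 11.
Solving simultaneously gives u = -303/19, v = -466/19.

u = -303/19, v = -466/19, minimum W = -2633/19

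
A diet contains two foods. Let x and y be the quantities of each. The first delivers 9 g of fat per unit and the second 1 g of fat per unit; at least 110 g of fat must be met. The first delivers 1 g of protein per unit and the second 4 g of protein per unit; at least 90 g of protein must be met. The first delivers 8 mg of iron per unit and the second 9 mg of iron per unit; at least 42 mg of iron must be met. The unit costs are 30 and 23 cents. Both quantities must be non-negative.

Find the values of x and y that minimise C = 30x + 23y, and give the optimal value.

The feasible region is unbounded (it extends along (0, 1), (1, 0)), but C strictly increases along every unbounded feasible direction, so there is no improving ray and the minimum is attained at a vertex.

The optimum lies where 9x + y = 110 and x + 4y = 90.
Solving simultaneously gives x = 10, y = 20.

x = 10, y = 20, minimum C = 760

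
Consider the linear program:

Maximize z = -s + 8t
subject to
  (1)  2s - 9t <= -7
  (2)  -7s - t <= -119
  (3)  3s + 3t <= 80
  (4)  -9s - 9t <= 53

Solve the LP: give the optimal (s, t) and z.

Vertices and z = -s + 8t:
  (1064/65, 287/65) → z = 1232/65
  (233/11, 181/33) → z = 749/33
  (277/18, 203/18) → z = 449/6

The binding constraints are -7s - t = -119 and 3s + 3t = 80.
Solving simultaneously gives s = 277/18, t = 203/18.

s = 277/18, t = 203/18, maximum z = 449/6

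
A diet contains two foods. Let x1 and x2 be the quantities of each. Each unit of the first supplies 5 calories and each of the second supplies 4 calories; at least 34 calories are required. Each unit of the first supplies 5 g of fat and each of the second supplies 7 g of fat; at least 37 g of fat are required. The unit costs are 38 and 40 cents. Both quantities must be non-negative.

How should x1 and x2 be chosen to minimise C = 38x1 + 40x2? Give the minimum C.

x1 = 6, x2 = 1, minimum C = 268

Extreme points and C = 38x1 + 40x2:
  (0, 17/2) → C = 340
  (37/5, 0) → C = 1406/5
  (6, 1) → C = 268
The feasible region is unbounded (it extends along (0, 1), (1, 0)), but C strictly increases along every unbounded feasible direction, so there is no improving ray and the minimum is attained at a vertex.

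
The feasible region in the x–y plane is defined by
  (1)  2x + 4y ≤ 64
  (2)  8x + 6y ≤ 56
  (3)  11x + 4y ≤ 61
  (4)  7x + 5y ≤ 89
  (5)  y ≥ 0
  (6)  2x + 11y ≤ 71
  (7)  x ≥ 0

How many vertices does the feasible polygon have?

5

The feasible vertices (each the meet of two boundaries and inside every other half-plane) are:
  (71/17, 64/17)
  (5/2, 6)
  (61/11, 0)
  (0, 0)
  (0, 71/11)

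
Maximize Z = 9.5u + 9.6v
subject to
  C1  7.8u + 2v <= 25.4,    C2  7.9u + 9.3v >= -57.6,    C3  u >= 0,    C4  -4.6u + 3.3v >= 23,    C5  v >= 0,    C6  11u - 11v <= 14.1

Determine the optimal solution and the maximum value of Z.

u = 0, v = 12.7, maximum Z = 121.92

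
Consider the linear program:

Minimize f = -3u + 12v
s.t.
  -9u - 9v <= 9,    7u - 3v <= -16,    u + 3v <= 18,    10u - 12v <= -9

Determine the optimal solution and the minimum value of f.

Feasible corners and f = -3u + 12v:
  (-19/10, 9/10) → f = 33/2
  (-21/2, 19/2) → f = 291/2
  (1/4, 71/12) → f = 281/4

u = -19/10, v = 9/10, minimum f = 33/2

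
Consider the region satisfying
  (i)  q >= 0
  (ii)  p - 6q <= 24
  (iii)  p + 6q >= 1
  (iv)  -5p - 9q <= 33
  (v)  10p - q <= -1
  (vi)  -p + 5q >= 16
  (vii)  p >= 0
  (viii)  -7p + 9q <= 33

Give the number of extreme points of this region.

Pairwise boundary intersections that survive every other constraint:
  (11/49, 159/49)
  (24/83, 323/83)
  (0, 16/5)
  (0, 11/3)

4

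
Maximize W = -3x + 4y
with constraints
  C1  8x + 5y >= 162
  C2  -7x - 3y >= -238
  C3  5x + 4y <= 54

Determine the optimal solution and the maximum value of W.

x = 54, y = -54, maximum W = -378

Corner points and W = -3x + 4y:
  (64, -70) → W = -472
  (54, -54) → W = -378
  (790/13, -812/13) → W = -5618/13

The optimum lies where 8x + 5y = 162 and 5x + 4y = 54.
Solving simultaneously gives x = 54, y = -54.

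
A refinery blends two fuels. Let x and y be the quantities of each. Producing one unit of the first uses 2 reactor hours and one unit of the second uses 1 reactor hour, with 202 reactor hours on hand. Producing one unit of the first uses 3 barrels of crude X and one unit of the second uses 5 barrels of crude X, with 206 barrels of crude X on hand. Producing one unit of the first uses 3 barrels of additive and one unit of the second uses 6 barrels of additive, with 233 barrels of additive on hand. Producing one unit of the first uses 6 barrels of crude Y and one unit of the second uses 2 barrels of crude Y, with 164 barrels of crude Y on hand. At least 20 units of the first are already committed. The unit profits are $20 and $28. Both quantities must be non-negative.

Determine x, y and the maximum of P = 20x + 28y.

Corner points and P = 20x + 28y:
  (82/3, 0) → P = 1640/3
  (20, 0) → P = 400
  (20, 22) → P = 1016

The binding constraints are 6x + 2y = 164 and x = 20.
Solving simultaneously gives x = 20, y = 22.

x = 20, y = 22, maximum P = 1016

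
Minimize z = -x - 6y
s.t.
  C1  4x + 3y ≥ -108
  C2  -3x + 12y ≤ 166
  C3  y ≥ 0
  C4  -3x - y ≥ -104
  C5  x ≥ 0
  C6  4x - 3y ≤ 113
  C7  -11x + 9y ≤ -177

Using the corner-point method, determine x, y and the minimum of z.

Vertices and z = -x - 6y:
  (113/4, 0) → z = -113/4
  (177/11, 0) → z = -177/11
  (425/13, 77/13) → z = -887/13
  (1113/38, 613/38) → z = -4791/38

x = 1113/38, y = 613/38, minimum z = -4791/38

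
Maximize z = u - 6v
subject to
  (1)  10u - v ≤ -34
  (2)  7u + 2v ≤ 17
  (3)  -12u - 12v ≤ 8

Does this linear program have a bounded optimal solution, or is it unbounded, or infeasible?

bounded optimum

Corner points and z = u - 6v:
  (-17/9, 136/9) → z = -833/9
  (-104/33, 82/33) → z = -596/33
The feasible region has finitely many vertices and no improving ray; the maximum is -596/33 at (-104/33, 82/33).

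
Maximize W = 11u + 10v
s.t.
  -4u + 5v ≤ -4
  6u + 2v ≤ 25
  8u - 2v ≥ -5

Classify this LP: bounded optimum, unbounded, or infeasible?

bounded optimum

Feasible corners and W = 11u + 10v:
  (7/2, 2) → W = 117/2
  (-33/32, -13/8) → W = -883/32
The feasible region has finitely many vertices and no improving ray; the maximum is 117/2 at (7/2, 2).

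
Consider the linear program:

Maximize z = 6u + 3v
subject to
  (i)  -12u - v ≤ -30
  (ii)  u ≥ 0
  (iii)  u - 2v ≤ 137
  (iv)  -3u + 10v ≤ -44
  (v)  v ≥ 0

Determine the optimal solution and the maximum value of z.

Vertices and z = 6u + 3v:
  (641/2, 367/4) → z = 8793/4
  (137, 0) → z = 822
  (44/3, 0) → z = 88

The binding constraints are u - 2v = 137 and -3u + 10v = -44.
Solving simultaneously gives u = 641/2, v = 367/4.

u = 641/2, v = 367/4, maximum z = 8793/4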